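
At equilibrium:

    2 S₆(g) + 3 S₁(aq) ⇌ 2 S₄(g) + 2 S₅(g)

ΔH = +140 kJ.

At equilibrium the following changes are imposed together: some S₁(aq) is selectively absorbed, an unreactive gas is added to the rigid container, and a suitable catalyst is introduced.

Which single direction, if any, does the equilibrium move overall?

Removing S₁ (aq), a reactant, drives the reaction to the left.
At constant volume, adding an inert gas leaves every reacting species' partial pressure unchanged, so Q is unchanged — no shift from this change.
A catalyst speeds both forward and reverse rates equally; it changes neither Q nor K — no shift from this change.
Only the nonzero effect(s) matter; the net shift is to the left.

left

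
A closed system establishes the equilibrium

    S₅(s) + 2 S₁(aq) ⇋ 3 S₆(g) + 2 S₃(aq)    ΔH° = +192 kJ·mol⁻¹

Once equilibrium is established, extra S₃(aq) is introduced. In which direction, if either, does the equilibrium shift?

Adding S₃ (aq), a product, drives the reaction to the left.

left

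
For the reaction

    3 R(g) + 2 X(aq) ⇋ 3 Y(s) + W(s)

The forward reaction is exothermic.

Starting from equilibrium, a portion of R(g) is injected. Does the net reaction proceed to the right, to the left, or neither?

Adding R (g), a reactant, drives the reaction to the right.

right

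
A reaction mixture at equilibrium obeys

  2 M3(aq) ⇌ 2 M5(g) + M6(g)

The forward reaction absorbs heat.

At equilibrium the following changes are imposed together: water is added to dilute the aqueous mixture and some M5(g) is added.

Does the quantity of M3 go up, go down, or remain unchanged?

increases

Dilution lowers every aqueous concentration by the same factor. Δn_aq = 0 − 2 = -2, so the system shifts toward the side with more dissolved moles — to the left.
Adding M5 (g), a product, drives the reaction to the left.
The net shift is to the left. M3 is a reactant, so its amount increases.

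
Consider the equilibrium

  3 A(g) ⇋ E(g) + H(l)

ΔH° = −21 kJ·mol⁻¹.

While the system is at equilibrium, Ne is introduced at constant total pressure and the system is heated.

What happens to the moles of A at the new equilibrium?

Adding inert gas at constant total pressure expands the volume and lowers every reacting partial pressure. With Δn_gas = 1 − 3 = -2, Q moves away from K toward the side with fewer gas moles, so the system shifts toward the side with more gas moles — to the left.
The forward reaction is exothermic. Raising T favours the endothermic direction — shift to the left.
The net shift is to the left. A is a reactant, so its amount increases.

increases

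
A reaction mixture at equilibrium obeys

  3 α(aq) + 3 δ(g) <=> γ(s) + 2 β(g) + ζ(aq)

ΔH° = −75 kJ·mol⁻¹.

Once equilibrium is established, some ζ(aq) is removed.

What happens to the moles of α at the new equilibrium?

Removing ζ (aq), a product, drives the reaction to the right.
The net shift is to the right. α is a reactant, so its amount decreases.

decreases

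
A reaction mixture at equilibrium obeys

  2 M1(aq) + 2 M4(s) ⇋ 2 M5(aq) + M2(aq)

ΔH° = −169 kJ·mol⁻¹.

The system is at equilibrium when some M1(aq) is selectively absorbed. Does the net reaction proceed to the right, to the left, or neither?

left

Removing M1 (aq), a reactant, drives the reaction to the left.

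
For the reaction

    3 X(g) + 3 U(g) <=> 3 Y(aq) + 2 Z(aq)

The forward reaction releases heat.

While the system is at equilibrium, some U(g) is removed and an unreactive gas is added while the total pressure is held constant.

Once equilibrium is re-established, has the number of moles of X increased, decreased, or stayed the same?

increases

Removing U (g), a reactant, drives the reaction to the left.
Adding inert gas at constant total pressure expands the volume and lowers every reacting partial pressure. With Δn_gas = 0 − 6 = -6, Q moves away from K toward the side with fewer gas moles, so the system shifts toward the side with more gas moles — to the left.
The net shift is to the left. X is a reactant, so its amount increases.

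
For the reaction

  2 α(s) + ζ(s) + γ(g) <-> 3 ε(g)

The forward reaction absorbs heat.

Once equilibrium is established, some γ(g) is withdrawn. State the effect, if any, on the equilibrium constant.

unchanged

The equilibrium constant depends only on temperature. This perturbation may move the position of equilibrium, but since T is unchanged, K itself is unchanged.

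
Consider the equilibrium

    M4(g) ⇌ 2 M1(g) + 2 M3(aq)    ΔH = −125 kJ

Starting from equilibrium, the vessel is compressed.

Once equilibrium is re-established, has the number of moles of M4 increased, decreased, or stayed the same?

Gas moles: reactants 1, products 2 (Δn_gas = +1). Compression shifts the system toward the side with fewer moles of gas — to the left.
The net shift is to the left. M4 is a reactant, so its amount increases.

increases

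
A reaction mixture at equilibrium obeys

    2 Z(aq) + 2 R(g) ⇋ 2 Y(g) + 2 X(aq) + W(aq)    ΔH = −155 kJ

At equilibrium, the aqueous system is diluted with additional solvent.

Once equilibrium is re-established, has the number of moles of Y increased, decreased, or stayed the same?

Dilution lowers every aqueous concentration by the same factor. Δn_aq = 3 − 2 = +1, so the system shifts toward the side with more dissolved moles — to the right.
The net shift is to the right. Y is a product, so its amount increases.

increases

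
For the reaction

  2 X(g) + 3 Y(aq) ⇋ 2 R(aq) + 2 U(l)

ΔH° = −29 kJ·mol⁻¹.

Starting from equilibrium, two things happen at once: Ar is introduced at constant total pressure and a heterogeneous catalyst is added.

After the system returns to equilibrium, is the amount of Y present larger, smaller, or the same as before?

Adding inert gas at constant total pressure expands the volume and lowers every reacting partial pressure. With Δn_gas = 0 − 2 = -2, Q moves away from K toward the side with fewer gas moles, so the system shifts toward the side with more gas moles — to the left.
A catalyst speeds both forward and reverse rates equally; it changes neither Q nor K — no shift from this change.
The net shift is to the left. Y is a reactant, so its amount increases.

increases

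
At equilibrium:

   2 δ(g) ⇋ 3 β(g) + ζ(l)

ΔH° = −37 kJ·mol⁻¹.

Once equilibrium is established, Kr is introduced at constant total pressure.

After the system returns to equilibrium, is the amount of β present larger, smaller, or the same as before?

increases

Adding inert gas at constant total pressure expands the volume and lowers every reacting partial pressure. With Δn_gas = 3 − 2 = +1, Q moves away from K toward the side with fewer gas moles, so the system shifts toward the side with more gas moles — to the right.
The net shift is to the right. β is a product, so its amount increases.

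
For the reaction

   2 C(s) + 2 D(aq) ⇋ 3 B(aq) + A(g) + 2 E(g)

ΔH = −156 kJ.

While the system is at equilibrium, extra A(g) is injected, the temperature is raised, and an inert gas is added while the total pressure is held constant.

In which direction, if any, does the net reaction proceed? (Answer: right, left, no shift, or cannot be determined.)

Adding A (g), a product, drives the reaction to the left.
The forward reaction is exothermic. Raising T favours the endothermic direction — shift to the left.
Adding inert gas at constant total pressure expands the volume and lowers every reacting partial pressure. With Δn_gas = 3 − 0 = +3, Q moves away from K toward the side with fewer gas moles, so the system shifts toward the side with more gas moles — to the right.
The individual effects push in opposite directions; without quantitative information the net direction cannot be determined.

cannot be determined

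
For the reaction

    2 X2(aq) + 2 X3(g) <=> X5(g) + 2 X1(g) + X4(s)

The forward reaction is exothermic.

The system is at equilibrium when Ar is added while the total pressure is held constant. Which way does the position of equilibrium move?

Adding inert gas at constant total pressure expands the volume and lowers every reacting partial pressure. With Δn_gas = 3 − 2 = +1, Q moves away from K toward the side with fewer gas moles, so the system shifts toward the side with more gas moles — to the right.

right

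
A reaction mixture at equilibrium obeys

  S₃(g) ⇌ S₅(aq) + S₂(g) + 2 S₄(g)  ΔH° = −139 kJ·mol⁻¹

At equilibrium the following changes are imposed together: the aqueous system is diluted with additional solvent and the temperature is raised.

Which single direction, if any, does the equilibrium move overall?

cannot be determined

Dilution lowers every aqueous concentration by the same factor. Δn_aq = 1 − 0 = +1, so the system shifts toward the side with more dissolved moles — to the right.
The forward reaction is exothermic. Raising T favours the endothermic direction — shift to the left.
The individual effects push in opposite directions; without quantitative information the net direction cannot be determined.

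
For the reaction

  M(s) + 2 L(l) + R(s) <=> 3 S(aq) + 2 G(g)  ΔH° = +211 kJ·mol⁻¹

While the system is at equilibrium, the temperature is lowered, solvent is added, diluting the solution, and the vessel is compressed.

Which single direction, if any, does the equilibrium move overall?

cannot be determined

The forward reaction is endothermic. Lowering T favours the exothermic direction — shift to the left.
Dilution lowers every aqueous concentration by the same factor. Δn_aq = 3 − 0 = +3, so the system shifts toward the side with more dissolved moles — to the right.
Gas moles: reactants 0, products 2 (Δn_gas = +2). Compression shifts the system toward the side with fewer moles of gas — to the left.
The individual effects push in opposite directions; without quantitative information the net direction cannot be determined.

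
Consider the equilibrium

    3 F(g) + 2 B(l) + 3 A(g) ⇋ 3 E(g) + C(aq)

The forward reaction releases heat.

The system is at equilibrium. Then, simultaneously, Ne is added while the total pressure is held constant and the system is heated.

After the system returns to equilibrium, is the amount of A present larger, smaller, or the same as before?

Adding inert gas at constant total pressure expands the volume and lowers every reacting partial pressure. With Δn_gas = 3 − 6 = -3, Q moves away from K toward the side with fewer gas moles, so the system shifts toward the side with more gas moles — to the left.
The forward reaction is exothermic. Raising T favours the endothermic direction — shift to the left.
The net shift is to the left. A is a reactant, so its amount increases.

increases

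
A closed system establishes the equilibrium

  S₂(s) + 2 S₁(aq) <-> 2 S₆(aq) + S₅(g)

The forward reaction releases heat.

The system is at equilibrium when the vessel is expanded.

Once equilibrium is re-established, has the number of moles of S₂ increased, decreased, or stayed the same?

Gas moles: reactants 0, products 1 (Δn_gas = +1). Expansion shifts the system toward the side with more moles of gas — to the right.
The net shift is to the right. S₂ is a reactant, so its amount decreases.

decreases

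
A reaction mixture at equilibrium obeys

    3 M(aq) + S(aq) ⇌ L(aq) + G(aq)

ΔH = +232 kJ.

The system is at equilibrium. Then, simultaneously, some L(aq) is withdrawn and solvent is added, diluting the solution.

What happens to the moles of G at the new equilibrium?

cannot be determined

Removing L (aq), a product, drives the reaction to the right.
Dilution lowers every aqueous concentration by the same factor. Δn_aq = 2 − 4 = -2, so the system shifts toward the side with more dissolved moles — to the left.
The two effects oppose each other, so the net shift — and hence the change in G — cannot be determined from the given information.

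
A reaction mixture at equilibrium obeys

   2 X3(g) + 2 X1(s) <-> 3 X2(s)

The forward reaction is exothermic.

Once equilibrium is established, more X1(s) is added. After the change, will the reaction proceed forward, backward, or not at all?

no shift

X1 is a pure solid; its activity is 1 regardless of amount, so Q is unaffected — no shift from this change.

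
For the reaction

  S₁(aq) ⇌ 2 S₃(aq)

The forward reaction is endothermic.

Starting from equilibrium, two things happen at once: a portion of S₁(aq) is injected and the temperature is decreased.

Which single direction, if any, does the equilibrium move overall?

cannot be determined

Adding S₁ (aq), a reactant, drives the reaction to the right.
The forward reaction is endothermic. Lowering T favours the exothermic direction — shift to the left.
The individual effects push in opposite directions; without quantitative information the net direction cannot be determined.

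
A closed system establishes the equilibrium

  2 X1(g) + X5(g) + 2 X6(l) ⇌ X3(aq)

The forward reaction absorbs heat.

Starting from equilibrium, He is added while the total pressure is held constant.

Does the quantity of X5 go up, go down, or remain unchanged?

Adding inert gas at constant total pressure expands the volume and lowers every reacting partial pressure. With Δn_gas = 0 − 3 = -3, Q moves away from K toward the side with fewer gas moles, so the system shifts toward the side with more gas moles — to the left.
The net shift is to the left. X5 is a reactant, so its amount increases.

increases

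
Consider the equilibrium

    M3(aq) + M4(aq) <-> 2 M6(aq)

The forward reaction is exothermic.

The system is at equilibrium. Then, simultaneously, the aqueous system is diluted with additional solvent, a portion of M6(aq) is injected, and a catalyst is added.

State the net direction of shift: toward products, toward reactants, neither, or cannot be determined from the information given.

Dilution scales every aqueous concentration by the same factor. Δn_aq = 2 − 2 = 0, so Q is unchanged — no shift.
Adding M6 (aq), a product, drives the reaction to the left.
A catalyst speeds both forward and reverse rates equally; it changes neither Q nor K — no shift from this change.
Only the nonzero effect(s) matter; the net shift is to the left.

left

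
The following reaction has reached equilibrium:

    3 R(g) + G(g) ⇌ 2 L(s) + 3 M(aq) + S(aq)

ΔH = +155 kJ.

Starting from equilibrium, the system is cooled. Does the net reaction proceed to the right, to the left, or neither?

left

The forward reaction is endothermic. Lowering T favours the exothermic direction — shift to the left.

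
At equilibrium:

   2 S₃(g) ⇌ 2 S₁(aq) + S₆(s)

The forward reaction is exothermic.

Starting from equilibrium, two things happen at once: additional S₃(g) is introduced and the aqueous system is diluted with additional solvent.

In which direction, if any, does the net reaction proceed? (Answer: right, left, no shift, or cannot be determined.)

Adding S₃ (g), a reactant, drives the reaction to the right.
Dilution lowers every aqueous concentration by the same factor. Δn_aq = 2 − 0 = +2, so the system shifts toward the side with more dissolved moles — to the right.
All effects act in the same direction — net shift to the right.

right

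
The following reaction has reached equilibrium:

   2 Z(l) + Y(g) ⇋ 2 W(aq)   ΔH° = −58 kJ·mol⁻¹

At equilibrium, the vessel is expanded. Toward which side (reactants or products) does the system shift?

left

Gas moles: reactants 1, products 0 (Δn_gas = -1). Expansion shifts the system toward the side with more moles of gas — to the left.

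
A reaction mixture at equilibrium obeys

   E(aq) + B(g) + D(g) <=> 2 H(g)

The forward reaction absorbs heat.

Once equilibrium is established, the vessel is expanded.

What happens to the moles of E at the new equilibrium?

Gas moles: reactants 2, products 2. Δn_gas = 0, so a volume change leaves Q equal to K — no shift from this change.
No net shift occurs, so the amount of E is unchanged.

unchanged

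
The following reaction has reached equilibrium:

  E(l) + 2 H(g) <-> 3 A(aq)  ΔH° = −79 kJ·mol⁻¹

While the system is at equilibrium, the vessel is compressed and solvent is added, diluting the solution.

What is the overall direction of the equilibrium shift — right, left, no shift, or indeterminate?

right

Gas moles: reactants 2, products 0 (Δn_gas = -2). Compression shifts the system toward the side with fewer moles of gas — to the right.
Dilution lowers every aqueous concentration by the same factor. Δn_aq = 3 − 0 = +3, so the system shifts toward the side with more dissolved moles — to the right.
All effects act in the same direction — net shift to the right.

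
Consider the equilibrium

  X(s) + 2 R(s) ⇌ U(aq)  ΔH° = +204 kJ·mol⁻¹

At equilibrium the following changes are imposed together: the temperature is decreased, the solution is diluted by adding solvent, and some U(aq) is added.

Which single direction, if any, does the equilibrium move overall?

The forward reaction is endothermic. Lowering T favours the exothermic direction — shift to the left.
Dilution lowers every aqueous concentration by the same factor. Δn_aq = 1 − 0 = +1, so the system shifts toward the side with more dissolved moles — to the right.
Adding U (aq), a product, drives the reaction to the left.
The individual effects push in opposite directions; without quantitative information the net direction cannot be determined.

cannot be determined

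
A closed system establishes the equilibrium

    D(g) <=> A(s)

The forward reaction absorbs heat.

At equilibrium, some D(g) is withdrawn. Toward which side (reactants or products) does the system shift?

left

Removing D (g), a reactant, drives the reaction to the left.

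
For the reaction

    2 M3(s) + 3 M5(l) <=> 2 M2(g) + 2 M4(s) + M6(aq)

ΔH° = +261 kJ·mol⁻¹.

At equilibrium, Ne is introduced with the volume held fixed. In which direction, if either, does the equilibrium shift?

At constant volume, adding an inert gas leaves every reacting species' partial pressure unchanged, so Q is unchanged — no shift from this change.

no shift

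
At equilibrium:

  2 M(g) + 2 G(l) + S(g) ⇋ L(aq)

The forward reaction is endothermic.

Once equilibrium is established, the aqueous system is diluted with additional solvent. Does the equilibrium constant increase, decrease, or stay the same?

unchanged

The equilibrium constant depends only on temperature. This perturbation may move the position of equilibrium, but since T is unchanged, K itself is unchanged.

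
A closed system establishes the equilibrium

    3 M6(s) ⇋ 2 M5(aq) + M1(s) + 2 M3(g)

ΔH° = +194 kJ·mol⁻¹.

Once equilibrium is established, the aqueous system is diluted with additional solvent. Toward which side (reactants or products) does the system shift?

right

Dilution lowers every aqueous concentration by the same factor. Δn_aq = 2 − 0 = +2, so the system shifts toward the side with more dissolved moles — to the right.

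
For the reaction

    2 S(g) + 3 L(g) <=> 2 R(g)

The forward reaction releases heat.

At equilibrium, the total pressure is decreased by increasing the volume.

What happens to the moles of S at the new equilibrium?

Gas moles: reactants 5, products 2 (Δn_gas = -3). Expansion shifts the system toward the side with more moles of gas — to the left.
The net shift is to the left. S is a reactant, so its amount increases.

increases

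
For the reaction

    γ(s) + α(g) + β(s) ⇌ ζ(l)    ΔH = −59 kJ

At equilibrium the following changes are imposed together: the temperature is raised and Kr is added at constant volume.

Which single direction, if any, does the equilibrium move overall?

left

The forward reaction is exothermic. Raising T favours the endothermic direction — shift to the left.
At constant volume, adding an inert gas leaves every reacting species' partial pressure unchanged, so Q is unchanged — no shift from this change.
Only the nonzero effect(s) matter; the net shift is to the left.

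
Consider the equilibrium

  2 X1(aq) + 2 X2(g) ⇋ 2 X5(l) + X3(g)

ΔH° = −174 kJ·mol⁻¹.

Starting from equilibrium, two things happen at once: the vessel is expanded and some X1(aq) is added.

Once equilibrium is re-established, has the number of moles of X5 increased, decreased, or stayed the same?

cannot be determined

Gas moles: reactants 2, products 1 (Δn_gas = -1). Expansion shifts the system toward the side with more moles of gas — to the left.
Adding X1 (aq), a reactant, drives the reaction to the right.
The two effects oppose each other, so the net shift — and hence the change in X5 — cannot be determined from the given information.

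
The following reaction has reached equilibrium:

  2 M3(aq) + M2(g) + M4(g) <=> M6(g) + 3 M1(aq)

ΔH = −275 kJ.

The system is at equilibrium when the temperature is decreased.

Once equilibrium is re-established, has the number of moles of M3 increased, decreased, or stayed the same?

decreases

The forward reaction is exothermic. Lowering T favours the exothermic direction — shift to the right.
The net shift is to the right. M3 is a reactant, so its amount decreases.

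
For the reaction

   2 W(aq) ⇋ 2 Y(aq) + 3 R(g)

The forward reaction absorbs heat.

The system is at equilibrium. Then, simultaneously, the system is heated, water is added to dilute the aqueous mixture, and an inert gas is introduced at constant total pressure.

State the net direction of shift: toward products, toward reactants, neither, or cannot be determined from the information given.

right

The forward reaction is endothermic. Raising T favours the endothermic direction — shift to the right.
Dilution scales every aqueous concentration by the same factor. Δn_aq = 2 − 2 = 0, so Q is unchanged — no shift.
Adding inert gas at constant total pressure expands the volume and lowers every reacting partial pressure. With Δn_gas = 3 − 0 = +3, Q moves away from K toward the side with fewer gas moles, so the system shifts toward the side with more gas moles — to the right.
Only the nonzero effect(s) matter; the net shift is to the right.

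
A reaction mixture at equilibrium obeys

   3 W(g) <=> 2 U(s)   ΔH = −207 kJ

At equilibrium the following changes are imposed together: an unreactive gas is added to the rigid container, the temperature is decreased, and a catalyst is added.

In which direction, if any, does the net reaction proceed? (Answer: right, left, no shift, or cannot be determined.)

At constant volume, adding an inert gas leaves every reacting species' partial pressure unchanged, so Q is unchanged — no shift from this change.
The forward reaction is exothermic. Lowering T favours the exothermic direction — shift to the right.
A catalyst speeds both forward and reverse rates equally; it changes neither Q nor K — no shift from this change.
Only the nonzero effect(s) matter; the net shift is to the right.

right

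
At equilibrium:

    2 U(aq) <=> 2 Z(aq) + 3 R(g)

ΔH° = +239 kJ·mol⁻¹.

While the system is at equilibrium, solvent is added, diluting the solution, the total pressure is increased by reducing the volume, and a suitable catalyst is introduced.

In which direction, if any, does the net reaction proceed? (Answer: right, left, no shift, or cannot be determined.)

Dilution scales every aqueous concentration by the same factor. Δn_aq = 2 − 2 = 0, so Q is unchanged — no shift.
Gas moles: reactants 0, products 3 (Δn_gas = +3). Compression shifts the system toward the side with fewer moles of gas — to the left.
A catalyst speeds both forward and reverse rates equally; it changes neither Q nor K — no shift from this change.
Only the nonzero effect(s) matter; the net shift is to the left.

left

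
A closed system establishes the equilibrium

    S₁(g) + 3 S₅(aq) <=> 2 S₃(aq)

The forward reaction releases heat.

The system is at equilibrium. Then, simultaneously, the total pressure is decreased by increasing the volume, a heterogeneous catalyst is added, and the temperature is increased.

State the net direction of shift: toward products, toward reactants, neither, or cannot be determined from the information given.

Gas moles: reactants 1, products 0 (Δn_gas = -1). Expansion shifts the system toward the side with more moles of gas — to the left.
A catalyst speeds both forward and reverse rates equally; it changes neither Q nor K — no shift from this change.
The forward reaction is exothermic. Raising T favours the endothermic direction — shift to the left.
Only the nonzero effect(s) matter; the net shift is to the left.

left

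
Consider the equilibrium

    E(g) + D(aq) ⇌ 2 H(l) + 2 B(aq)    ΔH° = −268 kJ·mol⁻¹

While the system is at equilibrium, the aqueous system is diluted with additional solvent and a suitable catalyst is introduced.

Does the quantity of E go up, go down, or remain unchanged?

Dilution lowers every aqueous concentration by the same factor. Δn_aq = 2 − 1 = +1, so the system shifts toward the side with more dissolved moles — to the right.
A catalyst speeds both forward and reverse rates equally; it changes neither Q nor K — no shift from this change.
The net shift is to the right. E is a reactant, so its amount decreases.

decreases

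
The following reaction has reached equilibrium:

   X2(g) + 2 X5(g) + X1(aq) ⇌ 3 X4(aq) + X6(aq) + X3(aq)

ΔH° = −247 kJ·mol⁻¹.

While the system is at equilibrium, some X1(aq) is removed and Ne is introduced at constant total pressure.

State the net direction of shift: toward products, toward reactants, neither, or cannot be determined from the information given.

Removing X1 (aq), a reactant, drives the reaction to the left.
Adding inert gas at constant total pressure expands the volume and lowers every reacting partial pressure. With Δn_gas = 0 − 3 = -3, Q moves away from K toward the side with fewer gas moles, so the system shifts toward the side with more gas moles — to the left.
All effects act in the same direction — net shift to the left.

left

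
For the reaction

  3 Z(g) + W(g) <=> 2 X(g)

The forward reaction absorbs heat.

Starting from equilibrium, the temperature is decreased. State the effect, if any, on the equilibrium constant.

K depends on temperature via the van 't Hoff relation. The forward reaction is endothermic, so lowering T decreases K.

decreases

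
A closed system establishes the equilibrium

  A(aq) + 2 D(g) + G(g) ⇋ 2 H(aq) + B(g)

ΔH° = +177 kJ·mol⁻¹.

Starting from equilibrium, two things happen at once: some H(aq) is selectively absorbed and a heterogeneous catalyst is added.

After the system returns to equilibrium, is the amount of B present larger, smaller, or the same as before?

increases

Removing H (aq), a product, drives the reaction to the right.
A catalyst speeds both forward and reverse rates equally; it changes neither Q nor K — no shift from this change.
The net shift is to the right. B is a product, so its amount increases.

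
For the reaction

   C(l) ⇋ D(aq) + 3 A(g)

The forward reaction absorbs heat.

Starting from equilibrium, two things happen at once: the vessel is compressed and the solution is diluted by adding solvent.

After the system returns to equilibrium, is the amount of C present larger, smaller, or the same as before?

cannot be determined

Gas moles: reactants 0, products 3 (Δn_gas = +3). Compression shifts the system toward the side with fewer moles of gas — to the left.
Dilution lowers every aqueous concentration by the same factor. Δn_aq = 1 − 0 = +1, so the system shifts toward the side with more dissolved moles — to the right.
The two effects oppose each other, so the net shift — and hence the change in C — cannot be determined from the given information.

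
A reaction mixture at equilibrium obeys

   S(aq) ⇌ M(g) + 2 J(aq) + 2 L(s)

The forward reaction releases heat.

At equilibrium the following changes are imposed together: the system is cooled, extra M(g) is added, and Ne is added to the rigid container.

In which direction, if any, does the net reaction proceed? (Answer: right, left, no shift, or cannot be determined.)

The forward reaction is exothermic. Lowering T favours the exothermic direction — shift to the right.
Adding M (g), a product, drives the reaction to the left.
At constant volume, adding an inert gas leaves every reacting species' partial pressure unchanged, so Q is unchanged — no shift from this change.
The individual effects push in opposite directions; without quantitative information the net direction cannot be determined.

cannot be determined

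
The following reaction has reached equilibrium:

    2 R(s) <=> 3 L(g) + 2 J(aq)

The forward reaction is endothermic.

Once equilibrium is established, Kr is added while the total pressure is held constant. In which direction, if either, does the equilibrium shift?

Adding inert gas at constant total pressure expands the volume and lowers every reacting partial pressure. With Δn_gas = 3 − 0 = +3, Q moves away from K toward the side with fewer gas moles, so the system shifts toward the side with more gas moles — to the right.

right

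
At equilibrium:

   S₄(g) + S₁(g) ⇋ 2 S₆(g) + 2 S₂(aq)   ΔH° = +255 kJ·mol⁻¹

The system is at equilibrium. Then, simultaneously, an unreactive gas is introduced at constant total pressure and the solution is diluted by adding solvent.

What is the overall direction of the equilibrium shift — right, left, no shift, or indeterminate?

Adding inert gas at constant total pressure expands the volume, scaling every reacting partial pressure by the same factor. Δn_gas = 2 − 2 = 0, so Q is unchanged — no shift.
Dilution lowers every aqueous concentration by the same factor. Δn_aq = 2 − 0 = +2, so the system shifts toward the side with more dissolved moles — to the right.
Only the nonzero effect(s) matter; the net shift is to the right.

right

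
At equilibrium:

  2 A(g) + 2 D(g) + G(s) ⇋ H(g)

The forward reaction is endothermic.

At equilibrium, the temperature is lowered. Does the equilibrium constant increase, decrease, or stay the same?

K depends on temperature via the van 't Hoff relation. The forward reaction is endothermic, so lowering T decreases K.

decreases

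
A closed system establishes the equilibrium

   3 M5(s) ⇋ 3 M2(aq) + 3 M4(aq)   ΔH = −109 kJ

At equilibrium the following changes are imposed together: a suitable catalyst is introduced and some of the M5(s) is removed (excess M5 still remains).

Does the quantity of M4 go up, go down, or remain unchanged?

unchanged

A catalyst speeds both forward and reverse rates equally; it changes neither Q nor K — no shift from this change.
M5 is a pure solid; its activity is 1 regardless of amount, so Q is unaffected — no shift from this change.
No net shift occurs, so the amount of M4 is unchanged.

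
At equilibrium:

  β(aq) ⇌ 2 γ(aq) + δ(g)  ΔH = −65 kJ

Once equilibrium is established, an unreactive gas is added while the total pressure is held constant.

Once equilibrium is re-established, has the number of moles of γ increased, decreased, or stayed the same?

increases

Adding inert gas at constant total pressure expands the volume and lowers every reacting partial pressure. With Δn_gas = 1 − 0 = +1, Q moves away from K toward the side with fewer gas moles, so the system shifts toward the side with more gas moles — to the right.
The net shift is to the right. γ is a product, so its amount increases.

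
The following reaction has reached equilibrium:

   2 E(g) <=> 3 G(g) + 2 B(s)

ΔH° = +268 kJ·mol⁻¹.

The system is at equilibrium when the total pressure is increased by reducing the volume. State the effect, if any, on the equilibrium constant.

The equilibrium constant depends only on temperature. This perturbation may move the position of equilibrium, but since T is unchanged, K itself is unchanged.

unchanged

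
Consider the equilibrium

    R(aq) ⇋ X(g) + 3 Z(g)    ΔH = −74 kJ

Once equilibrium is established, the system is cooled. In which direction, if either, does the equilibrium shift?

right

The forward reaction is exothermic. Lowering T favours the exothermic direction — shift to the right.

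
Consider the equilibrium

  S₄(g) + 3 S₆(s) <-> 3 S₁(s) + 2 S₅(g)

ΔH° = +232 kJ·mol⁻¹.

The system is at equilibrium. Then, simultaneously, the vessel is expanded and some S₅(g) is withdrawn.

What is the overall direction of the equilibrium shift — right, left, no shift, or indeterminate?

right

Gas moles: reactants 1, products 2 (Δn_gas = +1). Expansion shifts the system toward the side with more moles of gas — to the right.
Removing S₅ (g), a product, drives the reaction to the right.
All effects act in the same direction — net shift to the right.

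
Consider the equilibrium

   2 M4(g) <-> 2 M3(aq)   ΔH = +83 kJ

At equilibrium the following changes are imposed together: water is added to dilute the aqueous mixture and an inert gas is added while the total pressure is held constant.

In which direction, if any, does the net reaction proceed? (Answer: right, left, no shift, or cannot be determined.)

Dilution lowers every aqueous concentration by the same factor. Δn_aq = 2 − 0 = +2, so the system shifts toward the side with more dissolved moles — to the right.
Adding inert gas at constant total pressure expands the volume and lowers every reacting partial pressure. With Δn_gas = 0 − 2 = -2, Q moves away from K toward the side with fewer gas moles, so the system shifts toward the side with more gas moles — to the left.
The individual effects push in opposite directions; without quantitative information the net direction cannot be determined.

cannot be determined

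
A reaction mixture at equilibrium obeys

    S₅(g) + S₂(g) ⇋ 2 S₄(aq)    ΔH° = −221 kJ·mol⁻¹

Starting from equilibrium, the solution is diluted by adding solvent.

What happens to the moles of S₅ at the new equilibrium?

decreases

Dilution lowers every aqueous concentration by the same factor. Δn_aq = 2 − 0 = +2, so the system shifts toward the side with more dissolved moles — to the right.
The net shift is to the right. S₅ is a reactant, so its amount decreases.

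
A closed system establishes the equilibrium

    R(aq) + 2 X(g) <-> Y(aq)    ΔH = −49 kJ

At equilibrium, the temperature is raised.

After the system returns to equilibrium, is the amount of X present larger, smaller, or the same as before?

The forward reaction is exothermic. Raising T favours the endothermic direction — shift to the left.
The net shift is to the left. X is a reactant, so its amount increases.

increases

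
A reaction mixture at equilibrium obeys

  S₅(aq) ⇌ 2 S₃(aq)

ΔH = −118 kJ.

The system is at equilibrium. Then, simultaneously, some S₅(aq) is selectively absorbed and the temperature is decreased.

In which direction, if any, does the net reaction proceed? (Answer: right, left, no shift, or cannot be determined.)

Removing S₅ (aq), a reactant, drives the reaction to the left.
The forward reaction is exothermic. Lowering T favours the exothermic direction — shift to the right.
The individual effects push in opposite directions; without quantitative information the net direction cannot be determined.

cannot be determined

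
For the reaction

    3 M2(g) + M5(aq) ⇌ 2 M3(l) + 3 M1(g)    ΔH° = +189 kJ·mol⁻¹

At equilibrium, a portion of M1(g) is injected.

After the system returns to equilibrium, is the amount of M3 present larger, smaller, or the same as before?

decreases

Adding M1 (g), a product, drives the reaction to the left.
The net shift is to the left. M3 is a product, so its amount decreases.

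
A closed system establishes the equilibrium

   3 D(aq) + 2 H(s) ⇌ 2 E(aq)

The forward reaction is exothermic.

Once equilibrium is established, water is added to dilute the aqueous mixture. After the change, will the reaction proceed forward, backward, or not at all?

left

Dilution lowers every aqueous concentration by the same factor. Δn_aq = 2 − 3 = -1, so the system shifts toward the side with more dissolved moles — to the left.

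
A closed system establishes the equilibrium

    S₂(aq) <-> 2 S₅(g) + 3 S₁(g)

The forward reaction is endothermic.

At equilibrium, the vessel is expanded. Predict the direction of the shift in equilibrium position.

Gas moles: reactants 0, products 5 (Δn_gas = +5). Expansion shifts the system toward the side with more moles of gas — to the right.

right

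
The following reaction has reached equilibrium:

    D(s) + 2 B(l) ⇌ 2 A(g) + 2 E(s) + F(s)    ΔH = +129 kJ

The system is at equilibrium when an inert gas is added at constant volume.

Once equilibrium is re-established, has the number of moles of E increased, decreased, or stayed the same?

At constant volume, adding an inert gas leaves every reacting species' partial pressure unchanged, so Q is unchanged — no shift from this change.
No net shift occurs, so the amount of E is unchanged.

unchanged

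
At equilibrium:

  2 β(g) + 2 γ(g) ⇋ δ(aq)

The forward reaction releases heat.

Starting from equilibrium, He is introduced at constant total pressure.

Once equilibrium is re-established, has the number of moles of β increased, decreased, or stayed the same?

increases

Adding inert gas at constant total pressure expands the volume and lowers every reacting partial pressure. With Δn_gas = 0 − 4 = -4, Q moves away from K toward the side with fewer gas moles, so the system shifts toward the side with more gas moles — to the left.
The net shift is to the left. β is a reactant, so its amount increases.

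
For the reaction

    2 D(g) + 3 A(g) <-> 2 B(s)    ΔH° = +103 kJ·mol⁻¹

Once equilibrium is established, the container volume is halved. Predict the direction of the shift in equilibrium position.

Gas moles: reactants 5, products 0 (Δn_gas = -5). Compression shifts the system toward the side with fewer moles of gas — to the right.

right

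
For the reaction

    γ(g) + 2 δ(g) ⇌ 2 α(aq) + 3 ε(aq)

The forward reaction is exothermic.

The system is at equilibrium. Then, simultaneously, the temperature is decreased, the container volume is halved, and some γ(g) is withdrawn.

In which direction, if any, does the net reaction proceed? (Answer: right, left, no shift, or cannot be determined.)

The forward reaction is exothermic. Lowering T favours the exothermic direction — shift to the right.
Gas moles: reactants 3, products 0 (Δn_gas = -3). Compression shifts the system toward the side with fewer moles of gas — to the right.
Removing γ (g), a reactant, drives the reaction to the left.
The individual effects push in opposite directions; without quantitative information the net direction cannot be determined.

cannot be determined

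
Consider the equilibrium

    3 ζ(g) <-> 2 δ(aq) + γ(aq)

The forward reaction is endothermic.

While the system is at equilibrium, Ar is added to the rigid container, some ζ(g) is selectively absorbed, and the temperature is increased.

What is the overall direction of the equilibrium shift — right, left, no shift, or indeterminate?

cannot be determined

At constant volume, adding an inert gas leaves every reacting species' partial pressure unchanged, so Q is unchanged — no shift from this change.
Removing ζ (g), a reactant, drives the reaction to the left.
The forward reaction is endothermic. Raising T favours the endothermic direction — shift to the right.
The individual effects push in opposite directions; without quantitative information the net direction cannot be determined.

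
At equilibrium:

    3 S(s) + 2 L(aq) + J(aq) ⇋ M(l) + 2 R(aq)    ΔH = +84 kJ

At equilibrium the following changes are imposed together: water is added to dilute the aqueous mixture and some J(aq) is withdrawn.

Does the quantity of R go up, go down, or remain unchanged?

decreases

Dilution lowers every aqueous concentration by the same factor. Δn_aq = 2 − 3 = -1, so the system shifts toward the side with more dissolved moles — to the left.
Removing J (aq), a reactant, drives the reaction to the left.
The net shift is to the left. R is a product, so its amount decreases.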